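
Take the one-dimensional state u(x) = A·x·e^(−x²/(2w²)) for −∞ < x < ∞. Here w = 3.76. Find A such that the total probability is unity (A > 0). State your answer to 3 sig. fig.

A ≈ 0.146

Normalization requires ∫|u|² dx = 1, integrated from −∞ to ∞.
The integral (without the A² prefactor) comes out to √(π)·w^3/2.
Setting this equal to 1 gives A² = 1/(√(π)·w^3/2).
Substituting w = 3.76 gives A² = 0.02123, so A = 0.1457.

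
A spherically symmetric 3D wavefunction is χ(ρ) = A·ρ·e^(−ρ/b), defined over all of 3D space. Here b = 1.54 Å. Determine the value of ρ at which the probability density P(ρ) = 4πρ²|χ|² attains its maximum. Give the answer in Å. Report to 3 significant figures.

ρ ≈ 3.08 Å

The maximum of P(ρ) = 4πρ²|χ|² occurs where its derivative vanishes.
This gives ρ = 2·b.
With b = 1.54, the most probable radial distance is 3.080 Å.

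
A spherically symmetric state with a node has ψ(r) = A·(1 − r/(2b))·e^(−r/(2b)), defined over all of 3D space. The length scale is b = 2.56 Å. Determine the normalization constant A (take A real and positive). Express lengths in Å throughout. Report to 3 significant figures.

A ≈ 0.0487 Å^(-3/2)

Require ∫ |ψ|² 4πr² dr = 1 over the whole domain.
(Spherical symmetry: dV = 4πr² dr.)
∫|ψ|² 4πr² dr = A²·(8·π·b^3).
Setting this equal to 1 gives A² = 1/(8·π·b^3).
Plugging in b = 2.56 yields A = 0.04870.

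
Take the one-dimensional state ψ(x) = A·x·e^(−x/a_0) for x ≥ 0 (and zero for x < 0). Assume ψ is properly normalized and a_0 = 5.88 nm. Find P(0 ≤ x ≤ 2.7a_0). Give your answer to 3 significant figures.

P ≈ 0.905

The probability is P = ∫ |ψ|² dx over [0, 2.7a_0].
Since A² = 1/(a_0^3/4), this is the region integral divided by the full normalization integral.
In terms of u = x/a_0 (A² and the length scale cancel between numerator and denominator), P = [∫_{0}^{2.7} u^2·e^(-2·u) du] / [∫_{0}^{∞} u^2·e^(-2·u) du].
Using ∫ u^2·e^(-2·u) du = -(2·u^2 + 2·u + 1)·e^(-2·u)/4, the numerator is 1/4 - 1049·e^(-27/5)/200 and the denominator is 1/4.
This works out to P = 0.9052.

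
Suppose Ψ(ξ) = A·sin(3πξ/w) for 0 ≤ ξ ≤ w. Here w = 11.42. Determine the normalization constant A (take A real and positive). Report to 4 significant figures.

Require ∫ |Ψ|² dξ = 1 over the whole domain.
With ∫₀^w sin²(nπξ/w) dξ = w/2, ∫|Ψ|² dξ = A²·(w/2).
So A² = (w/2)^(−1).
Substituting w = 11.42 gives A² = 0.17513, so A = 0.41849.

A ≈ 0.4185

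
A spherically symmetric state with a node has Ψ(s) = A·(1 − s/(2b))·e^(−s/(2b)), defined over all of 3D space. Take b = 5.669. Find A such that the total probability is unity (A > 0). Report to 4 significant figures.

Require ∫ |Ψ|² 4πs² ds = 1 over the whole domain.
Using ∫₀^∞ sⁿ e^(−αs) ds = n!/αⁿ⁺¹, with Ψ = A·(1 − s/(2b))·e^(−s/(2b)), the integral evaluates to A²·[8·π·b^3].
Hence A² = 1/[8·π·b^3].
Plugging in b = 5.669 yields A = 0.014778.

A ≈ 0.01478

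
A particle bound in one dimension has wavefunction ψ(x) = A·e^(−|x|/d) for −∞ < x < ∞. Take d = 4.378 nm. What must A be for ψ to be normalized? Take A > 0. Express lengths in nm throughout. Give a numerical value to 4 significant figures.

The normalization condition is ∫|ψ|² dx = 1 from −∞ to ∞.
The integral (without the A² prefactor) comes out to d.
So A² = (d)^(−1).
Plugging in d = 4.378 yields A = 0.47793.

A ≈ 0.4779 nm^(-1/2)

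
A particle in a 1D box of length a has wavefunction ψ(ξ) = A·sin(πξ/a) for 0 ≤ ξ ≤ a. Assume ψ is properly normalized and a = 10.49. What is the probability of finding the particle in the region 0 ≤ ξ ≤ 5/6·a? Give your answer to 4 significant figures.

P ≈ 0.9712

The probability is P = ∫ |ψ|² dξ over [0, 5/6·a].
The normalization integral ∫|ψ|²dξ over the whole domain equals a/2·A², and A² cancels in the ratio.
Let u = ξ/a; then A² and the length scale cancel, so P = ∫_{0}^{5/6} sin(π·u)^2 du ÷ ∫_{0}^{1} sin(π·u)^2 du.
Using ∫ sin(π·u)^2 du = u/2 - sin(2·π·u)/(4·π), the numerator is √(3)/(8·π) + 5/12 and the denominator is 1/2.
This works out to P = √(3)/(4·π) + 5/6.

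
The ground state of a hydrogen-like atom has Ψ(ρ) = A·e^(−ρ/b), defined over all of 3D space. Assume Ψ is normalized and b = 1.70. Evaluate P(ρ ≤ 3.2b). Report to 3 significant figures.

P ≈ 0.954

P = ∫ |Ψ|² 4πρ² dρ over ρ ≤ 3.2b.
The full normalization integral is A²·[π·b^3] = 1, fixing A².
Let u = ρ/b; then A², 4π and the length scale all cancel, so P = ∫_{0}^{3.2} u^2·e^(-2·u) du ÷ ∫_{0}^{∞} u^2·e^(-2·u) du.
Using ∫ u^2·e^(-2·u) du = -(2·u^2 + 2·u + 1)·e^(-2·u)/4, the numerator is 1/4 - 697·e^(-32/5)/100 and the denominator is 1/4.
This evaluates to P = 0.9537.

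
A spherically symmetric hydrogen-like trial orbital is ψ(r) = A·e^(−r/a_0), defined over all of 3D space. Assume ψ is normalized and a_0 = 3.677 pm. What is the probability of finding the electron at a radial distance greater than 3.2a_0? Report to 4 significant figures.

P ≈ 0.04632

P = ∫ |ψ|² 4πr² dr over r > 3.2a_0.
A² is fixed by ∫₀^∞ 4πr²|ψ|² dr = 1, i.e. A² = (π·a_0^3)^(−1).
In terms of u = r/a_0 (A², 4π and the length scale all cancel between numerator and denominator), P = [∫_{3.2}^{∞} u^2·e^(-2·u) du] / [∫_{0}^{∞} u^2·e^(-2·u) du].
An antiderivative of u^2·e^(-2·u) is -(2·u^2 + 2·u + 1)·e^(-2·u)/4; evaluating from 3.2 to ∞ gives 697·e^(-32/5)/100, while the full integral is 1/4.
Taking the ratio yields P = 0.046324.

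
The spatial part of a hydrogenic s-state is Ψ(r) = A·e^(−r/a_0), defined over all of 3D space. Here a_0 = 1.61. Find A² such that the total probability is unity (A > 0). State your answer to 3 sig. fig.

A^2 ≈ 0.0763

Require ∫ |Ψ|² 4πr² dr = 1 over the whole domain.
Recall ∫₀^∞ r^m e^(−r/β) dr = m!·β^(m+1), the integral (without the A² prefactor) comes out to π·a_0^3.
So A² = (π·a_0^3)^(−1).
Plugging in a_0 = 1.61 yields A = 0.2762.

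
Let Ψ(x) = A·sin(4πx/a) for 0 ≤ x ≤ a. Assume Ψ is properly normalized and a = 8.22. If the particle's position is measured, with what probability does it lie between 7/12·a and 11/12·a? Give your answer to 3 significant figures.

P ≈ 0.402

P = ∫_{7/12·a}^{11/12·a} |Ψ(x)|² dx.
With A² fixed by ∫|Ψ|² = 1, i.e. A² = (a/2)^(−1), substitute and integrate.
Substituting u = x/a, A² and the length scale cancel in the ratio: P = ∫_{7/12}^{11/12} sin(4·π·u)^2 du / ∫_{0}^{1} sin(4·π·u)^2 du.
Using ∫ sin(4·π·u)^2 du = u/2 - sin(4·π·u)·cos(4·π·u)/(8·π), the numerator is √(3)/(16·π) + 1/6 and the denominator is 1/2.
Taking the ratio, P = (√(3)/8 + π/3)/π.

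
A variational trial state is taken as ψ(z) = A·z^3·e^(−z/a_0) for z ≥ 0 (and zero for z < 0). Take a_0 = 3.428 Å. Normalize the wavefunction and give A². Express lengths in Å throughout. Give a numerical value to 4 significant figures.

A^2 ≈ 0.00003196 Å^(-7)

Require ∫ |ψ|² dz = 1 over the whole domain.
Recall ∫₀^∞ z^m e^(−z/β) dz = m!·β^(m+1), ∫|ψ|² dz = A²·(45·a_0^7/8).
Setting this equal to 1 gives A² = 1/(45·a_0^7/8).
Plugging in a_0 = 3.428 yields A = 0.0056532.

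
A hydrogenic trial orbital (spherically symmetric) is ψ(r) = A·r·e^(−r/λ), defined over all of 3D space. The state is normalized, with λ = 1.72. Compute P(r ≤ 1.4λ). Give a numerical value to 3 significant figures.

P ≈ 0.152

Integrate the radial probability density 4πr²|ψ|² over r ≤ 1.4λ.
Normalization gives A² = 1/(3·π·λ^5).
In terms of u = r/λ (A², 4π and the length scale all cancel between numerator and denominator), P = [∫_{0}^{1.4} u^4·e^(-2·u) du] / [∫_{0}^{∞} u^4·e^(-2·u) du].
Using ∫ u^4·e^(-2·u) du = -(u^4/2 + u^3 + 3·u^2/2 + 3·u/2 + 3/4)·e^(-2·u), the numerator is ≈ 0.11424 and the denominator is 3/4.
This evaluates to P = 0.1523.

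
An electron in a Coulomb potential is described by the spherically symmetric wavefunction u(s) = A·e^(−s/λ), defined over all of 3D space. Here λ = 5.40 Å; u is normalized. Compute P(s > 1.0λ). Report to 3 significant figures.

P = ∫ |u|² 4πs² ds over s > 1.0λ.
Normalization gives A² = 1/(π·λ^3).
In terms of t = s/λ (A², 4π and the length scale all cancel between numerator and denominator), P = [∫_{1.0}^{∞} t^2·e^(-2·t) dt] / [∫_{0}^{∞} t^2·e^(-2·t) dt].
With ∫ t^2·e^(-2·t) dt = -(2·t^2 + 2·t + 1)·e^(-2·t)/4 + C, the region integral is 5·e^(-2)/4 and the full one is 1/4.
Taking the ratio yields P = 0.6767.

P ≈ 0.677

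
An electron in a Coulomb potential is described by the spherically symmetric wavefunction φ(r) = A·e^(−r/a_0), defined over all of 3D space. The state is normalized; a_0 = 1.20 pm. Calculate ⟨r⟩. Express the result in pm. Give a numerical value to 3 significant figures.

The expectation value is the |φ|²-weighted average of r: ∫ r|φ|² 4πr² dr.
Using ∫₀^∞ rⁿ e^(−αr) dr = n!/αⁿ⁺¹, the ratio of the moment integral to the normalization integral gives ⟨r⟩ = 3·a_0/2.
Putting a_0 = 1.20 gives 1.800.

⟨r⟩ ≈ 1.80 pm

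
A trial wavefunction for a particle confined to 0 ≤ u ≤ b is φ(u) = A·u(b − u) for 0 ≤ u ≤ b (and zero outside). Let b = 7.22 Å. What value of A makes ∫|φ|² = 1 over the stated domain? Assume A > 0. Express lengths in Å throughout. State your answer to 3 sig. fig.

A ≈ 0.0391 Å^(-5/2)

Require ∫ |φ|² du = 1 over the whole domain.
Expanding the polynomial and integrating term by term, ∫|φ|² du = A²·(b^5/30).
So A² = (b^5/30)^(−1).
With b = 7.22: A² = 0.001529 and A = 0.03910.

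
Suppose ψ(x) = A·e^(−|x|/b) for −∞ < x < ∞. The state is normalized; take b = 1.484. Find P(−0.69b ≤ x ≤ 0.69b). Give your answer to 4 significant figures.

P ≈ 0.7484

|ψ|² is the probability density, so P = ∫_{−0.69b}^{0.69b} |ψ|² dx.
The normalization integral ∫|ψ|²dx over the whole domain equals b·A², and A² cancels in the ratio.
By symmetry take twice the x ≥ 0 contribution in numerator and denominator; the 2's cancel. Let u = x/b; then A² and the length scale cancel, so P = ∫_{0}^{0.69} e^(-2·u) du ÷ ∫_{0}^{∞} e^(-2·u) du.
Using ∫ e^(-2·u) du = -e^(-2·u)/2, the numerator is 1/2 - e^(-69/50)/2 and the denominator is 1/2.
Evaluating gives P = 0.74842.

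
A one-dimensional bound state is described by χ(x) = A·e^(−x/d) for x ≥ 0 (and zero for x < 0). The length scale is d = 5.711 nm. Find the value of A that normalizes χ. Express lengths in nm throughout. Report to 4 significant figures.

Normalization requires ∫|χ|² dx = 1, integrated from 0 to ∞.
Recall ∫₀^∞ x^m e^(−x/β) dx = m!·β^(m+1), ∫|χ|² dx = A²·(d/2).
Hence A² = 1/[d/2].
With d = 5.711: A² = 0.35020 and A = 0.59178.

A ≈ 0.5918 nm^(-1/2)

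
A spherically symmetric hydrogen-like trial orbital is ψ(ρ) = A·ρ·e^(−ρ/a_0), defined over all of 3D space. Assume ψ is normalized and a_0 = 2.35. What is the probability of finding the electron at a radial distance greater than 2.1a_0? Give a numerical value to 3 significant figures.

P ≈ 0.590

P = ∫ |ψ|² 4πρ² dρ over ρ > 2.1a_0.
The full normalization integral is A²·[3·π·a_0^5] = 1, fixing A².
Substituting u = ρ/a_0, A², 4π and the length scale all cancel in the ratio: P = ∫_{2.1}^{∞} u^4·e^(-2·u) du / ∫_{0}^{∞} u^4·e^(-2·u) du.
Using ∫ u^4·e^(-2·u) du = -(u^4/2 + u^3 + 3·u^2/2 + 3·u/2 + 3/4)·e^(-2·u), the numerator is ≈ 0.44237 and the denominator is 3/4.
The region integral divided by the full integral gives P = 0.5898.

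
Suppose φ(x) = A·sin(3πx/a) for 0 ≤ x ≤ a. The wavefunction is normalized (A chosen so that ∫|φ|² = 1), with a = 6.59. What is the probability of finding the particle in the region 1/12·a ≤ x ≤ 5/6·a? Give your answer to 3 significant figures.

P ≈ 0.803

The probability is P = ∫ |φ|² dx over [1/12·a, 5/6·a].
The normalization integral ∫|φ|²dx over the whole domain equals a/2·A², and A² cancels in the ratio.
Substituting u = x/a, A² and the length scale cancel in the ratio: P = ∫_{1/12}^{5/6} sin(3·π·u)^2 du / ∫_{0}^{1} sin(3·π·u)^2 du.
With ∫ sin(3·π·u)^2 du = u/2 - sin(6·π·u)/(12·π) + C, the region integral is 1/(12·π) + 3/8 and the full one is 1/2.
Taking the ratio, P = (2 + 9·π)/(12·π).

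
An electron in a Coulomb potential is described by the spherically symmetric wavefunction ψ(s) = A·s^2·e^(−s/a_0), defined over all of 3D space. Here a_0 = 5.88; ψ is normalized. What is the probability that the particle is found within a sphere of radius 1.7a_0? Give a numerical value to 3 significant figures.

P ≈ 0.0579

P = ∫ |ψ|² 4πs² ds over s ≤ 1.7a_0.
Normalization gives A² = 1/(45·π·a_0^7/2).
Let u = s/a_0; then A², 4π and the length scale all cancel, so P = ∫_{0}^{1.7} u^6·e^(-2·u) du ÷ ∫_{0}^{∞} u^6·e^(-2·u) du.
An antiderivative of u^6·e^(-2·u) is -(4·u^6 + 12·u^5 + 30·u^4 + 60·u^3 + 90·u^2 + 90·u + 45)·e^(-2·u)/8; evaluating from 0 to 1.7 gives ≈ 0.32542, while the full integral is 45/8.
Taking the ratio yields P = 0.05785.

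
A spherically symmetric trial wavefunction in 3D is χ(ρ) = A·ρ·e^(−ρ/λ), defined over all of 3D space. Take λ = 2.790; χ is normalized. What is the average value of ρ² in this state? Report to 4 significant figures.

⟨ρ²⟩ = ∫ ρ^2 |χ|² 4πρ² dρ over the full domain.
Since the A² factors cancel between numerator and denominator, ⟨ρ²⟩ = 15·λ^2/2.
Putting λ = 2.790 gives 58.381.

⟨ρ^2⟩ ≈ 58.38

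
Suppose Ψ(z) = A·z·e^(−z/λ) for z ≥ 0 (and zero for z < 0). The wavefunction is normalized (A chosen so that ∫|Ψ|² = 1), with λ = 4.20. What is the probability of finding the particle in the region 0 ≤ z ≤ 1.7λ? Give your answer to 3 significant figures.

The probability is P = ∫ |Ψ|² dz over [0, 1.7λ].
The normalization integral ∫|Ψ|²dz over the whole domain equals λ^3/4·A², and A² cancels in the ratio.
Substituting u = z/λ, A² and the length scale cancel in the ratio: P = ∫_{0}^{1.7} u^2·e^(-2·u) du / ∫_{0}^{∞} u^2·e^(-2·u) du.
With ∫ u^2·e^(-2·u) du = -(2·u^2 + 2·u + 1)·e^(-2·u)/4 + C, the region integral is 1/4 - 509·e^(-17/5)/200 and the full one is 1/4.
Evaluating gives P = 0.6603.

P ≈ 0.660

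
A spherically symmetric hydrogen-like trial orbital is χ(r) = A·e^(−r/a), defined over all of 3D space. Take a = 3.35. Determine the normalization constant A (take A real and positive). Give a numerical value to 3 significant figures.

The normalization condition is ∫|χ|² 4πr² dr = 1 from 0 to ∞.
The angular integral contributes 4π, leaving ∫₀^∞ r²|χ|² dr.
With ∫₀^∞ r^2 e^(−αr) dr = 2!/α^3, carrying out the integral gives A² · π·a^3.
Hence A² = 1/[π·a^3].
Plugging in a = 3.35 yields A = 0.09201.

A ≈ 0.0920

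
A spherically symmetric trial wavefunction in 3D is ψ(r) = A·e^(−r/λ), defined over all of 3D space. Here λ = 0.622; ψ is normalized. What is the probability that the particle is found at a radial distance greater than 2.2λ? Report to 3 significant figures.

Integrate the radial probability density 4πr²|ψ|² over r > 2.2λ.
A² is fixed by ∫₀^∞ 4πr²|ψ|² dr = 1, i.e. A² = (π·λ^3)^(−1).
Substituting u = r/λ, A², 4π and the length scale all cancel in the ratio: P = ∫_{2.2}^{∞} u^2·e^(-2·u) du / ∫_{0}^{∞} u^2·e^(-2·u) du.
With ∫ u^2·e^(-2·u) du = -(2·u^2 + 2·u + 1)·e^(-2·u)/4 + C, the region integral is 377·e^(-22/5)/100 and the full one is 1/4.
The region integral divided by the full integral gives P = 0.1851.

P ≈ 0.185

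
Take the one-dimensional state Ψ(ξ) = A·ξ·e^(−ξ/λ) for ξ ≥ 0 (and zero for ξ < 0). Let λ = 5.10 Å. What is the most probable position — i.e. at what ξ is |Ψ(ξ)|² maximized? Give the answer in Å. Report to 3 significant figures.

Differentiate |Ψ(ξ)|² with respect to ξ and set to zero.
This gives ξ = λ.
With λ = 5.10, the most probable position is 5.100 Å.

ξ ≈ 5.10 Å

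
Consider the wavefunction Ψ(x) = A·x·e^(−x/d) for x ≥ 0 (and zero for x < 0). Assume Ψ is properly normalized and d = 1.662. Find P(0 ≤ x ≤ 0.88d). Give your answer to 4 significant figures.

P = ∫_{0}^{0.88d} |Ψ(x)|² dx.
Since A² = 1/(d^3/4), this is the region integral divided by the full normalization integral.
Let u = x/d; then A² and the length scale cancel, so P = ∫_{0}^{0.88} u^2·e^(-2·u) du ÷ ∫_{0}^{∞} u^2·e^(-2·u) du.
With ∫ u^2·e^(-2·u) du = -(2·u^2 + 2·u + 1)·e^(-2·u)/4 + C, the region integral is 1/4 - 2693·e^(-44/25)/2500 and the full one is 1/4.
The result is P = 0.25869.

P ≈ 0.2587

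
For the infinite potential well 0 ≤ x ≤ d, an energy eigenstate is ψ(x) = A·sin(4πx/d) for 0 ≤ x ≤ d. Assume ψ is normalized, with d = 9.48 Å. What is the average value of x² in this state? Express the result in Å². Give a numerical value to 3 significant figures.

⟨x^2⟩ ≈ 29.7 Å^2

The expectation value is the |ψ|²-weighted average of x^2: ∫ x^2|ψ|² dx.
With ∫₀^d sin²(nπx/d) dx = d/2, evaluating both integrals, ⟨x²⟩ = -d^2/(32·π^2) + d^2/3.
With d = 9.48, ⟨x^2⟩ = 29.67.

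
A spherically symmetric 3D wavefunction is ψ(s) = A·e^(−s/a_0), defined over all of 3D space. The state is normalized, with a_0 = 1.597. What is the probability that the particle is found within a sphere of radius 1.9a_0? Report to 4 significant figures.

P ≈ 0.7311

Integrate the radial probability density 4πs²|ψ|² over s ≤ 1.9a_0.
The full normalization integral is A²·[π·a_0^3] = 1, fixing A².
Substituting u = s/a_0, A², 4π and the length scale all cancel in the ratio: P = ∫_{0}^{1.9} u^2·e^(-2·u) du / ∫_{0}^{∞} u^2·e^(-2·u) du.
With ∫ u^2·e^(-2·u) du = -(2·u^2 + 2·u + 1)·e^(-2·u)/4 + C, the region integral is 1/4 - 601·e^(-19/5)/200 and the full one is 1/4.
The region integral divided by the full integral gives P = 0.73110.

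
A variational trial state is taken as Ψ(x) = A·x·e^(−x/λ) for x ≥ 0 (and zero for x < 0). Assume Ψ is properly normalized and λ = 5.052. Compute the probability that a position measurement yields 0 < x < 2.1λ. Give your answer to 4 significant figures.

P ≈ 0.7898

|Ψ|² is the probability density, so P = ∫_{0}^{2.1λ} |Ψ|² dx.
The normalization integral ∫|Ψ|²dx over the whole domain equals λ^3/4·A², and A² cancels in the ratio.
Let u = x/λ; then A² and the length scale cancel, so P = ∫_{0}^{2.1} u^2·e^(-2·u) du ÷ ∫_{0}^{∞} u^2·e^(-2·u) du.
Using ∫ u^2·e^(-2·u) du = -(2·u^2 + 2·u + 1)·e^(-2·u)/4, the numerator is 1/4 - 701·e^(-21/5)/200 and the denominator is 1/4.
Evaluating gives P = 0.78976.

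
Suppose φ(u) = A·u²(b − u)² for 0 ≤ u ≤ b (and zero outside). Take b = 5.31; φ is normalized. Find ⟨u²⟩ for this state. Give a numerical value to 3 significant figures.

⟨u²⟩ = ∫ u^2 |φ|² du over the full domain.
Expanding the polynomial and integrating term by term, evaluating both integrals, ⟨u²⟩ = 3·b^2/11.
Putting b = 5.31 gives 7.690.

⟨u^2⟩ ≈ 7.69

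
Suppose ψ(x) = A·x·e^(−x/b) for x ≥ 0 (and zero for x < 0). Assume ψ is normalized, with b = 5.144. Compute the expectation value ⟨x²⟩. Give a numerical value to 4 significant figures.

⟨x^2⟩ ≈ 79.38

⟨x²⟩ = ∫ x^2 |ψ|² dx over the full domain.
Since the A² factors cancel between numerator and denominator, ⟨x²⟩ = 3·b^2.
Putting b = 5.144 gives 79.382.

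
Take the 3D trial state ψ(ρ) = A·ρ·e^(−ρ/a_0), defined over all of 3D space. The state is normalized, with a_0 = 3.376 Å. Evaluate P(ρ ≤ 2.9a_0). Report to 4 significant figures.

With dV = 4πρ²dρ, the probability is ∫|ψ|² dV over ρ ≤ 2.9a_0.
The full normalization integral is A²·[3·π·a_0^5] = 1, fixing A².
In terms of u = ρ/a_0 (A², 4π and the length scale all cancel between numerator and denominator), P = [∫_{0}^{2.9} u^4·e^(-2·u) du] / [∫_{0}^{∞} u^4·e^(-2·u) du].
An antiderivative of u^4·e^(-2·u) is -(u^4/2 + u^3 + 3·u^2/2 + 3·u/2 + 3/4)·e^(-2·u); evaluating from 0 to 2.9 gives ≈ 0.515461, while the full integral is 3/4.
Taking the ratio yields P = 0.68728.

P ≈ 0.6873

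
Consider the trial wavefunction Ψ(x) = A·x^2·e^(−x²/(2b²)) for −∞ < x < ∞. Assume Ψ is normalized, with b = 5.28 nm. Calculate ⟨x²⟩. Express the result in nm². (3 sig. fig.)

⟨x^2⟩ ≈ 69.7 nm^2

⟨x²⟩ = ∫ x^2 |Ψ|² dx over the full domain.
Evaluating both integrals, ⟨x²⟩ = 5·b^2/2.
Putting b = 5.28 gives 69.70.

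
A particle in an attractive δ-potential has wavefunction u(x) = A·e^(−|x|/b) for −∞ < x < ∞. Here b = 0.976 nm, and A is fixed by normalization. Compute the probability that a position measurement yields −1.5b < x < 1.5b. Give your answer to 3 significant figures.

P = ∫_{−1.5b}^{1.5b} |u(x)|² dx.
Since A² = 1/(b), this is the region integral divided by the full normalization integral.
By symmetry take twice the x ≥ 0 contribution in numerator and denominator; the 2's cancel. In terms of t = x/b (A² and the length scale cancel between numerator and denominator), P = [∫_{0}^{1.5} e^(-2·t) dt] / [∫_{0}^{∞} e^(-2·t) dt].
With ∫ e^(-2·t) dt = -e^(-2·t)/2 + C, the region integral is 1/2 - e^(-3)/2 and the full one is 1/2.
The result is P = 0.9502.

P ≈ 0.950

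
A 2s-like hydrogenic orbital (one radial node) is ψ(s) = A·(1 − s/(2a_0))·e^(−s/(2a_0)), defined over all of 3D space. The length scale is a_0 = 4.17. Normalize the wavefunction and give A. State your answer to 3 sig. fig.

A ≈ 0.0234

Normalization requires ∫|ψ|² 4πs² ds = 1, integrated from 0 to ∞.
In 3D with spherical symmetry the volume element is 4πs² ds.
∫|ψ|² 4πs² ds = A²·(8·π·a_0^3).
Hence A² = 1/[8·π·a_0^3].
Plugging in a_0 = 4.17 yields A = 0.02342.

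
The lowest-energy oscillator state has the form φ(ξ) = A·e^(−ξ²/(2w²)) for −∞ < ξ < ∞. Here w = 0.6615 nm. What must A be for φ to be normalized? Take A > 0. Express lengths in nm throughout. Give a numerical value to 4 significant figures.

A ≈ 0.9235 nm^(-1/2)

The normalization condition is ∫|φ|² dξ = 1 from −∞ to ∞.
Using the Gaussian integral ∫_{−∞}^{∞} e^(−αξ²) dξ = √(π/α), ∫|φ|² dξ = A²·(√(π)·w).
So A² = (√(π)·w)^(−1).
Plugging in w = 0.6615 yields A = 0.92352.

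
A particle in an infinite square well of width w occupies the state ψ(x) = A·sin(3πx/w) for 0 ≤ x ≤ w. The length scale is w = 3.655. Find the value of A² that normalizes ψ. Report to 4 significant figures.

A^2 ≈ 0.5472

Normalization requires ∫|ψ|² dx = 1, integrated from 0 to w.
With ψ = A·sin(3πx/w), the integral evaluates to A²·[w/2].
Hence A² = 1/[w/2].
Plugging in w = 3.655 yields A = 0.73973.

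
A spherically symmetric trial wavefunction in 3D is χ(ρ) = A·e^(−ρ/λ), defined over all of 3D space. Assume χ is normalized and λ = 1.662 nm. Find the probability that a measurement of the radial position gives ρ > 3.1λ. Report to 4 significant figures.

With dV = 4πρ²dρ, the probability is ∫|χ|² dV over ρ > 3.1λ.
Normalization gives A² = 1/(π·λ^3).
Let u = ρ/λ; then A², 4π and the length scale all cancel, so P = ∫_{3.1}^{∞} u^2·e^(-2·u) du ÷ ∫_{0}^{∞} u^2·e^(-2·u) du.
With ∫ u^2·e^(-2·u) du = -(2·u^2 + 2·u + 1)·e^(-2·u)/4 + C, the region integral is 1321·e^(-31/5)/200 and the full one is 1/4.
The region integral divided by the full integral gives P = 0.053618.

P ≈ 0.05362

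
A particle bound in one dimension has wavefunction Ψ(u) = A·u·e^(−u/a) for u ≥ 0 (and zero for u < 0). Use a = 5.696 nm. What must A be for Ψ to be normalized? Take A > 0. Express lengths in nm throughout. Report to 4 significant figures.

Require ∫ |Ψ|² du = 1 over the whole domain.
∫|Ψ|² du = A²·(a^3/4).
Hence A² = 1/[a^3/4].
With a = 5.696: A² = 0.021645 and A = 0.14712.

A ≈ 0.1471 nm^(-3/2)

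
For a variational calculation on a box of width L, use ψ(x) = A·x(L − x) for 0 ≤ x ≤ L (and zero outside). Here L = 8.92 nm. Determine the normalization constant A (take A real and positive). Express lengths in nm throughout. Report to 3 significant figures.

A ≈ 0.0230 nm^(-5/2)

Require ∫ |ψ|² dx = 1 over the whole domain.
Carrying out the integral gives A² · L^5/30.
With L = 8.92: A² = 0.0005312 and A = 0.02305.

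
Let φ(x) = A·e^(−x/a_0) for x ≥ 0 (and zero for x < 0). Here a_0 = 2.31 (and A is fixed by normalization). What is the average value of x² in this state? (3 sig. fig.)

By definition ⟨x²⟩ = ∫ x^2 |φ(x)|² dx.
Evaluating both integrals, ⟨x²⟩ = a_0^2/2.
With a_0 = 2.31, ⟨x^2⟩ = 2.668.

⟨x^2⟩ ≈ 2.67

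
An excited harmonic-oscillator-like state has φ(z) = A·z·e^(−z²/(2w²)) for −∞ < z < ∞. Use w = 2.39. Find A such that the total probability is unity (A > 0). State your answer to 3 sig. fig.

A ≈ 0.287

Normalization requires ∫|φ|² dz = 1, integrated from −∞ to ∞.
∫|φ|² dz = A²·(√(π)·w^3/2).
Setting this equal to 1 gives A² = 1/(√(π)·w^3/2).
Substituting w = 2.39 gives A² = 0.08265, so A = 0.2875.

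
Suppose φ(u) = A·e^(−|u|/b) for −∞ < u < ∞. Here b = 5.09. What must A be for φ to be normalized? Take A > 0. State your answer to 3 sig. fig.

We need A² ∫|f|² du = 1, taking the integral from −∞ to ∞.
The integral (without the A² prefactor) comes out to b.
With b = 5.09: A² = 0.1965 and A = 0.4432.

A ≈ 0.443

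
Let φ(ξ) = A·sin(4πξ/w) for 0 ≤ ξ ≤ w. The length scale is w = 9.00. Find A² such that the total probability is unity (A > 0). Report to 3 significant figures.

A^2 ≈ 0.222

Normalization requires ∫|φ|² dξ = 1, integrated from 0 to w.
Carrying out the integral gives A² · w/2.
Setting this equal to 1 gives A² = 1/(w/2).
Plugging in w = 9.00 yields A = 0.4714.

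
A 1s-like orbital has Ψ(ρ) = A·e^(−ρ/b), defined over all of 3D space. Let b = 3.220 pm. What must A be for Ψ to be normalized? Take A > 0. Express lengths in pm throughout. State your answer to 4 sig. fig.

A ≈ 0.09764 pm^(-3/2)

The normalization condition is ∫|Ψ|² 4πρ² dρ = 1 from 0 to ∞.
With ∫₀^∞ ρ^2 e^(−αρ) dρ = 2!/α^3, with Ψ = A·e^(−ρ/b), the integral evaluates to A²·[π·b^3].
Plugging in b = 3.220 yields A = 0.097643.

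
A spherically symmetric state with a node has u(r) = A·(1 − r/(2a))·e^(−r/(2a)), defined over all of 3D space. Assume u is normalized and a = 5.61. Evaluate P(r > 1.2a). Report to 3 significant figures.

P = ∫ |u|² 4πr² dr over r > 1.2a.
Normalization gives A² = 1/(8·π·a^3).
In terms of t = r/a (A², 4π and the length scale all cancel between numerator and denominator), P = [∫_{1.2}^{∞} t^2·(1 - t/2)^2·e^(-t) dt] / [∫_{0}^{∞} t^2·(1 - t/2)^2·e^(-t) dt].
An antiderivative of t^2·(1 - t/2)^2·e^(-t) is -(t^4/4 + t^2 + 2·t + 2)·e^(-t); evaluating from 1.2 to ∞ gives 3974·e^(-6/5)/625, while the full integral is 2.
This evaluates to P = 0.9576.

P ≈ 0.958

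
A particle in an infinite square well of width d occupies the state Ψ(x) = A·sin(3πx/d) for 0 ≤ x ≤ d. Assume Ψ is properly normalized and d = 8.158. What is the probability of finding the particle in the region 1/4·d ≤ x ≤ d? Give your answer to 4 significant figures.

P ≈ 0.6969

P = ∫_{1/4·d}^{d} |Ψ(x)|² dx.
With A² fixed by ∫|Ψ|² = 1, i.e. A² = (d/2)^(−1), substitute and integrate.
Substituting u = x/d, A² and the length scale cancel in the ratio: P = ∫_{1/4}^{1} sin(3·π·u)^2 du / ∫_{0}^{1} sin(3·π·u)^2 du.
With ∫ sin(3·π·u)^2 du = u/2 - sin(6·π·u)/(12·π) + C, the region integral is 3/8 - 1/(12·π) and the full one is 1/2.
The result is P = (-2 + 9·π)/(12·π).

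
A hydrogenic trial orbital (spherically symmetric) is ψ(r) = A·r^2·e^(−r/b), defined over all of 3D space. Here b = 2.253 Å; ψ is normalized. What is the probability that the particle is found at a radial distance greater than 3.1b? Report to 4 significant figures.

Integrate the radial probability density 4πr²|ψ|² over r > 3.1b.
Normalization gives A² = 1/(45·π·b^7/2).
In terms of u = r/b (A², 4π and the length scale all cancel between numerator and denominator), P = [∫_{3.1}^{∞} u^6·e^(-2·u) du] / [∫_{0}^{∞} u^6·e^(-2·u) du].
An antiderivative of u^6·e^(-2·u) is -(4·u^6 + 12·u^5 + 30·u^4 + 60·u^3 + 90·u^2 + 90·u + 45)·e^(-2·u)/8; evaluating from 3.1 to ∞ gives ≈ 3.22995, while the full integral is 45/8.
The region integral divided by the full integral gives P = 0.57421.

P ≈ 0.5742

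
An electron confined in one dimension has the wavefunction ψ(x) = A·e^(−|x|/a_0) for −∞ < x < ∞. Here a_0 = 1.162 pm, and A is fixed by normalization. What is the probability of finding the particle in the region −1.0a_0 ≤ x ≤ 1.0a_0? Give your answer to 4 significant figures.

P ≈ 0.8647

P = ∫_{−1.0a_0}^{1.0a_0} |ψ(x)|² dx.
With A² fixed by ∫|ψ|² = 1, i.e. A² = (a_0)^(−1), substitute and integrate.
Both integrals are even about x = 0, so only the x ≥ 0 halves are needed (the factors of 2 cancel). In terms of u = x/a_0 (A² and the length scale cancel between numerator and denominator), P = [∫_{0}^{1.0} e^(-2·u) du] / [∫_{0}^{∞} e^(-2·u) du].
Using ∫ e^(-2·u) du = -e^(-2·u)/2, the numerator is 1/2 - e^(-2)/2 and the denominator is 1/2.
This works out to P = 0.86466.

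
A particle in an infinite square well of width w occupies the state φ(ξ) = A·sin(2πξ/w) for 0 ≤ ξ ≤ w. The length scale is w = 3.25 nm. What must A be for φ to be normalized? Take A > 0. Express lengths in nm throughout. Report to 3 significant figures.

We need A² ∫|f|² dξ = 1, taking the integral from 0 to w.
Using sin²θ = (1 − cos 2θ)/2, ∫|φ|² dξ = A²·(w/2).
Hence A² = 1/[w/2].
Plugging in w = 3.25 yields A = 0.7845.

A ≈ 0.784 nm^(-1/2)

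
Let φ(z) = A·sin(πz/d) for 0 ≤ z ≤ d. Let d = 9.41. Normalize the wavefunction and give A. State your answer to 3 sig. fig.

Normalization requires ∫|φ|² dz = 1, integrated from 0 to d.
With ∫₀^d sin²(nπz/d) dz = d/2, with φ = A·sin(πz/d), the integral evaluates to A²·[d/2].
Hence A² = 1/[d/2].
Substituting d = 9.41 gives A² = 0.2125, so A = 0.4610.

A ≈ 0.461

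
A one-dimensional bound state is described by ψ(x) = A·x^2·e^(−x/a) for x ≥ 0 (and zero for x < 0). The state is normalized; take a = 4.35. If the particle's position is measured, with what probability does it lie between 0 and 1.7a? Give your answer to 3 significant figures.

The probability is P = ∫ |ψ|² dx over [0, 1.7a].
With A² fixed by ∫|ψ|² = 1, i.e. A² = (3·a^5/4)^(−1), substitute and integrate.
In terms of u = x/a (A² and the length scale cancel between numerator and denominator), P = [∫_{0}^{1.7} u^4·e^(-2·u) du] / [∫_{0}^{∞} u^4·e^(-2·u) du].
With ∫ u^4·e^(-2·u) du = -(u^4/2 + u^3 + 3·u^2/2 + 3·u/2 + 3/4)·e^(-2·u) + C, the region integral is ≈ 0.19186 and the full one is 3/4.
Evaluating gives P = 0.2558.

P ≈ 0.256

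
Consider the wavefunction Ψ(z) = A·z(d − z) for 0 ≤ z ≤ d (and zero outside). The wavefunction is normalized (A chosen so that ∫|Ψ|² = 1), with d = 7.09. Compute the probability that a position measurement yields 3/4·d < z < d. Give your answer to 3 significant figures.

P = ∫_{3/4·d}^{d} |Ψ(z)|² dz.
Since A² = 1/(d^5/30), this is the region integral divided by the full normalization integral.
Substituting u = z/d, A² and the length scale cancel in the ratio: P = ∫_{3/4}^{1} u^2·(1 - u)^2 du / ∫_{0}^{1} u^2·(1 - u)^2 du.
An antiderivative of u^2·(1 - u)^2 is u^3·(6·u^2 - 15·u + 10)/30; evaluating from 3/4 to 1 gives ≈ 0.0034505, while the full integral is 1/30.
Evaluating gives P = 53/512.

P ≈ 0.104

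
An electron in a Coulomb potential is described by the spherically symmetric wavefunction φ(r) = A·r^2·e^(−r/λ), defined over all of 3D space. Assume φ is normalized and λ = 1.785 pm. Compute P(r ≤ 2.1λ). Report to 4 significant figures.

Integrate the radial probability density 4πr²|φ|² over r ≤ 2.1λ.
Normalization gives A² = 1/(45·π·λ^7/2).
Substituting u = r/λ, A², 4π and the length scale all cancel in the ratio: P = ∫_{0}^{2.1} u^6·e^(-2·u) du / ∫_{0}^{∞} u^6·e^(-2·u) du.
Using ∫ u^6·e^(-2·u) du = -(4·u^6 + 12·u^5 + 30·u^4 + 60·u^3 + 90·u^2 + 90·u + 45)·e^(-2·u)/8, the numerator is ≈ 0.745515 and the denominator is 45/8.
Taking the ratio yields P = 0.13254.

P ≈ 0.1325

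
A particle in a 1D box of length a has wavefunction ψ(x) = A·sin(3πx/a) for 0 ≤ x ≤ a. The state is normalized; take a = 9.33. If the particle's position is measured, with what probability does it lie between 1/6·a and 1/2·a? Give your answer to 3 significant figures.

P ≈ 0.333

P = ∫_{1/6·a}^{1/2·a} |ψ(x)|² dx.
With A² fixed by ∫|ψ|² = 1, i.e. A² = (a/2)^(−1), substitute and integrate.
Let u = x/a; then A² and the length scale cancel, so P = ∫_{1/6}^{1/2} sin(3·π·u)^2 du ÷ ∫_{0}^{1} sin(3·π·u)^2 du.
Using ∫ sin(3·π·u)^2 du = u/2 - sin(6·π·u)/(12·π), the numerator is 1/6 and the denominator is 1/2.
The result is P = 1/3.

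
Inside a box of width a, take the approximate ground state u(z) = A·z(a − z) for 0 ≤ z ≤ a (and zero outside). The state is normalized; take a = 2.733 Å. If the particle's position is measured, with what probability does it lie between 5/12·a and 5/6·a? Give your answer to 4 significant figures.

P = ∫_{5/12·a}^{5/6·a} |u(z)|² dz.
Since A² = 1/(a^5/30), this is the region integral divided by the full normalization integral.
In terms of t = z/a (A² and the length scale cancel between numerator and denominator), P = [∫_{5/12}^{5/6} t^2·(1 - t)^2 dt] / [∫_{0}^{1} t^2·(1 - t)^2 dt].
With ∫ t^2·(1 - t)^2 dt = t^3·(6·t^2 - 15·t + 10)/30 + C, the region integral is ≈ 0.0205962 and the full one is 1/30.
This works out to P = 0.61789.

P ≈ 0.6179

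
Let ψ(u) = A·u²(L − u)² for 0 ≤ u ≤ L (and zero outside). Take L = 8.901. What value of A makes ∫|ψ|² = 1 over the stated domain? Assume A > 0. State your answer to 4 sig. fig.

A ≈ 0.001340

Normalization requires ∫|ψ|² du = 1, integrated from 0 to L.
The integral (without the A² prefactor) comes out to L^9/630.
So A² = (L^9/630)^(−1).
With L = 8.901: A² = 0.0000017964 and A = 0.0013403.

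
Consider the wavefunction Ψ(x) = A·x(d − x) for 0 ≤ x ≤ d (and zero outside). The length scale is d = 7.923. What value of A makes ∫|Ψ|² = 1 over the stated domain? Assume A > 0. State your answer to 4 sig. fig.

A ≈ 0.03100

We need A² ∫|f|² dx = 1, taking the integral from 0 to d.
The integral (without the A² prefactor) comes out to d^5/30.
Setting this equal to 1 gives A² = 1/(d^5/30).
Substituting d = 7.923 gives A² = 0.00096089, so A = 0.030998.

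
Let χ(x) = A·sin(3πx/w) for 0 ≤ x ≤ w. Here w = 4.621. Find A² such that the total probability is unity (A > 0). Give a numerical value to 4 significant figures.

A^2 ≈ 0.4328

Normalization requires ∫|χ|² dx = 1, integrated from 0 to w.
Using sin²θ = (1 − cos 2θ)/2, the integral (without the A² prefactor) comes out to w/2.
With w = 4.621: A² = 0.43281 and A = 0.65788.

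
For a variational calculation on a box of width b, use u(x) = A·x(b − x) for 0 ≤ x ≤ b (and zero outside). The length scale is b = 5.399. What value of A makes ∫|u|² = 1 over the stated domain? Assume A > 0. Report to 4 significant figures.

A ≈ 0.08087

We need A² ∫|f|² dx = 1, taking the integral from 0 to b.
Carrying out the integral gives A² · b^5/30.
Hence A² = 1/[b^5/30].
Substituting b = 5.399 gives A² = 0.0065397, so A = 0.080868.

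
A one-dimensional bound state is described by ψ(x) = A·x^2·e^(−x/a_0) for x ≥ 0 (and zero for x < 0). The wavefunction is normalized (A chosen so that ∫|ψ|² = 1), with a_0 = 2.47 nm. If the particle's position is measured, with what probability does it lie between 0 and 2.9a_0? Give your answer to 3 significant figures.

The probability is P = ∫ |ψ|² dx over [0, 2.9a_0].
With A² fixed by ∫|ψ|² = 1, i.e. A² = (3·a_0^5/4)^(−1), substitute and integrate.
Let u = x/a_0; then A² and the length scale cancel, so P = ∫_{0}^{2.9} u^4·e^(-2·u) du ÷ ∫_{0}^{∞} u^4·e^(-2·u) du.
Using ∫ u^4·e^(-2·u) du = -(u^4/2 + u^3 + 3·u^2/2 + 3·u/2 + 3/4)·e^(-2·u), the numerator is ≈ 0.51546 and the denominator is 3/4.
Evaluating gives P = 0.6873.

P ≈ 0.687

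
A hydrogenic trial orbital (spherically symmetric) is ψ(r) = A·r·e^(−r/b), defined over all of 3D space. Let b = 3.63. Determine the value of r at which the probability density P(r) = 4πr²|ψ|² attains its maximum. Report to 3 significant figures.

r ≈ 7.26

Set d/dr [P(r) = 4πr²|ψ|²] = 0 and solve for r > 0.
Solving yields r = 2·b.
With b = 3.63, the most probable radial distance is 7.260.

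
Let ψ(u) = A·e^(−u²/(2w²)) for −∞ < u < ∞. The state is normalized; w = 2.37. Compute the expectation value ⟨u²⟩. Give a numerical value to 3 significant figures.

By definition ⟨u²⟩ = ∫ u^2 |ψ(u)|² du.
Differentiating ∫e^(−αu²) du = √(π/α) under α to get the higher moments, since the A² factors cancel between numerator and denominator, ⟨u²⟩ = w^2/2.
Putting w = 2.37 gives 2.808.

⟨u^2⟩ ≈ 2.81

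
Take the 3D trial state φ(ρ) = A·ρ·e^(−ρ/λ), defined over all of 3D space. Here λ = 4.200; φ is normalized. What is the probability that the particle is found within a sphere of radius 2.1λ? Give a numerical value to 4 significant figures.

P ≈ 0.4102

With dV = 4πρ²dρ, the probability is ∫|φ|² dV over ρ ≤ 2.1λ.
A² is fixed by ∫₀^∞ 4πρ²|φ|² dρ = 1, i.e. A² = (3·π·λ^5)^(−1).
In terms of u = ρ/λ (A², 4π and the length scale all cancel between numerator and denominator), P = [∫_{0}^{2.1} u^4·e^(-2·u) du] / [∫_{0}^{∞} u^4·e^(-2·u) du].
With ∫ u^4·e^(-2·u) du = -(u^4/2 + u^3 + 3·u^2/2 + 3·u/2 + 3/4)·e^(-2·u) + C, the region integral is ≈ 0.307630 and the full one is 3/4.
This evaluates to P = 0.41017.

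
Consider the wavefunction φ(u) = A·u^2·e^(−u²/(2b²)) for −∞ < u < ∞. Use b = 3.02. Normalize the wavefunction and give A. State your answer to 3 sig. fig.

A ≈ 0.0547

The normalization condition is ∫|φ|² du = 1 from −∞ to ∞.
Using the Gaussian integral ∫_{−∞}^{∞} e^(−αu²) du = √(π/α), with φ = A·u^2·e^(−u²/(2b²)), the integral evaluates to A²·[3·√(π)·b^5/4].
Setting this equal to 1 gives A² = 1/(3·√(π)·b^5/4).
Substituting b = 3.02 gives A² = 0.002995, so A = 0.05472.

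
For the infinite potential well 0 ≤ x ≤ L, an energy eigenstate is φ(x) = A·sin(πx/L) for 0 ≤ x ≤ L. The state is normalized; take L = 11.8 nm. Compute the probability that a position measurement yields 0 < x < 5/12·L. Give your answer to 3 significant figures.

P ≈ 0.337

P = ∫_{0}^{5/12·L} |φ(x)|² dx.
Since A² = 1/(L/2), this is the region integral divided by the full normalization integral.
Let u = x/L; then A² and the length scale cancel, so P = ∫_{0}^{5/12} sin(π·u)^2 du ÷ ∫_{0}^{1} sin(π·u)^2 du.
An antiderivative of sin(π·u)^2 is u/2 - sin(2·π·u)/(4·π); evaluating from 0 to 5/12 gives 5/24 - 1/(8·π), while the full integral is 1/2.
Taking the ratio, P = (-3 + 5·π)/(12·π).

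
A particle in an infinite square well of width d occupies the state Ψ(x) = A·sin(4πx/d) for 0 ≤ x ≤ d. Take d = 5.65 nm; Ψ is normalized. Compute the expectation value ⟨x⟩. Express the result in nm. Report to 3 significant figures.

⟨x⟩ = ∫ x |Ψ|² dx over the full domain.
Evaluating both integrals, ⟨x⟩ = d/2.
With d = 5.65, ⟨x⟩ = 2.825.

⟨x⟩ ≈ 2.83 nm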